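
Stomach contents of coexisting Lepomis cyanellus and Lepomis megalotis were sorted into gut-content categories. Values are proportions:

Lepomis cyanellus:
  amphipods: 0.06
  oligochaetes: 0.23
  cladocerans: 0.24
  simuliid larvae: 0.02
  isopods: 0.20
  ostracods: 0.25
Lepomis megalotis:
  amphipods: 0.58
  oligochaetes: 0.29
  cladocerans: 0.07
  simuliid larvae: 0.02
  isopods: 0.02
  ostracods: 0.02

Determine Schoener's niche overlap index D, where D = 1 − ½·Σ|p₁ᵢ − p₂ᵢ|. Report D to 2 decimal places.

0.42

Σ|p₁ᵢ − p₂ᵢ| = 0.52 + 0.06 + 0.17 + 0.00 + 0.18 + 0.23 = 1.16
D = 1 − ½ × 1.16 = 1 − 0.580 = 0.4200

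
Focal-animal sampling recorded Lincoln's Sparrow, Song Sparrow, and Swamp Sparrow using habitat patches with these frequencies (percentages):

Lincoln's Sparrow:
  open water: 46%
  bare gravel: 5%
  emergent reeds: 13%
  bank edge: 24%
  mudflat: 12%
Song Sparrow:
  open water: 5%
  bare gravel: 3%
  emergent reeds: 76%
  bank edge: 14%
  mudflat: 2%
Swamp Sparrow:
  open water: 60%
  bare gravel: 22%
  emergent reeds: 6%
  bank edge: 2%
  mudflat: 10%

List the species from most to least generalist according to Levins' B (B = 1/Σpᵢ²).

Lincoln's Sparrow > Swamp Sparrow > Song Sparrow

Convert percentages to proportions (divide by 100).
Σp_Lincᵢ² = 0.46² + 0.05² + 0.13² + 0.24² + 0.12² = 0.2116 + 0.0025 + 0.0169 + 0.0576 + 0.0144 = 0.3030
B_Linc = 1 / 0.3030 = 3.3003
Σp_Songᵢ² = 0.05² + 0.03² + 0.76² + 0.14² + 0.02² = 0.0025 + 0.0009 + 0.5776 + 0.0196 + 0.0004 = 0.6010
B_Song = 1 / 0.6010 = 1.6639
Σp_Swamᵢ² = 0.60² + 0.22² + 0.06² + 0.02² + 0.10² = 0.3600 + 0.0484 + 0.0036 + 0.0004 + 0.0100 = 0.4224
B_Swam = 1 / 0.4224 = 2.3674
Ranking by B (broadest → narrowest): Lincoln's Sparrow (3.30) > Swamp Sparrow (2.37) > Song Sparrow (1.66)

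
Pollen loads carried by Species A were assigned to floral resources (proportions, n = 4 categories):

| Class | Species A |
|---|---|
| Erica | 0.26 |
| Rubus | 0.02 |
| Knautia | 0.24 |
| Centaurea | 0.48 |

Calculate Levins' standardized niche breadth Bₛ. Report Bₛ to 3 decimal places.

0.603

Σpᵢ² = 0.26² + 0.02² + 0.24² + 0.48² = 0.0676 + 0.0004 + 0.0576 + 0.2304 = 0.3560
B = 1 / 0.3560 = 2.80899
Bₛ = (B − 1)/(n − 1) = (2.80899 − 1)/(4 − 1) = 1.80899/3 = 0.60300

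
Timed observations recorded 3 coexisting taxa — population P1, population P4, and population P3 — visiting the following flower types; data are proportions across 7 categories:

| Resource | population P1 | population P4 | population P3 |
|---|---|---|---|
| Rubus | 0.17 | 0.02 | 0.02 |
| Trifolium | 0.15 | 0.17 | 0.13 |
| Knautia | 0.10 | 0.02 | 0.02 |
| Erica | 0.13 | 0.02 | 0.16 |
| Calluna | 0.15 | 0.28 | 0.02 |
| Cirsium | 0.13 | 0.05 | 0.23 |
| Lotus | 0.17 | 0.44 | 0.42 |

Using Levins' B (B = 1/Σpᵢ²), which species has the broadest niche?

population P1

Σp_P1ᵢ² = 0.17² + 0.15² + 0.10² + 0.13² + 0.15² + 0.13² + 0.17² = 0.0289 + 0.0225 + 0.0100 + 0.0169 + 0.0225 + 0.0169 + 0.0289 = 0.1466
B_P1 = 1 / 0.1466 = 6.8213
Σp_P4ᵢ² = 0.02² + 0.17² + 0.02² + 0.02² + 0.28² + 0.05² + 0.44² = 0.0004 + 0.0289 + 0.0004 + 0.0004 + 0.0784 + 0.0025 + 0.1936 = 0.3046
B_P4 = 1 / 0.3046 = 3.2830
Σp_P3ᵢ² = 0.02² + 0.13² + 0.02² + 0.16² + 0.02² + 0.23² + 0.42² = 0.0004 + 0.0169 + 0.0004 + 0.0256 + 0.0004 + 0.0529 + 0.1764 = 0.2730
B_P3 = 1 / 0.2730 = 3.6630
Highest B → broadest niche (most generalist): population P1 (B = 6.82).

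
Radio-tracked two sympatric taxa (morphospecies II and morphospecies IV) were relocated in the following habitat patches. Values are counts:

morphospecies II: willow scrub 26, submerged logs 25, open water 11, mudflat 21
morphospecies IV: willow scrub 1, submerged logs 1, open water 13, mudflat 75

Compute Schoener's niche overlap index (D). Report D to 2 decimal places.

0.41

Proportions for morphospecies II (n=83): 26/83=0.3133, 25/83=0.3012, 11/83=0.1325, 21/83=0.2530
Proportions for morphospecies IV (n=90): 1/90=0.0111, 1/90=0.0111, 13/90=0.1444, 75/90=0.8333
Σ|p₁ᵢ − p₂ᵢ| = 0.3022 + 0.2901 + 0.0119 + 0.5803 = 1.1845
D = 1 − ½ × 1.1845 = 1 − 0.59225 = 0.40775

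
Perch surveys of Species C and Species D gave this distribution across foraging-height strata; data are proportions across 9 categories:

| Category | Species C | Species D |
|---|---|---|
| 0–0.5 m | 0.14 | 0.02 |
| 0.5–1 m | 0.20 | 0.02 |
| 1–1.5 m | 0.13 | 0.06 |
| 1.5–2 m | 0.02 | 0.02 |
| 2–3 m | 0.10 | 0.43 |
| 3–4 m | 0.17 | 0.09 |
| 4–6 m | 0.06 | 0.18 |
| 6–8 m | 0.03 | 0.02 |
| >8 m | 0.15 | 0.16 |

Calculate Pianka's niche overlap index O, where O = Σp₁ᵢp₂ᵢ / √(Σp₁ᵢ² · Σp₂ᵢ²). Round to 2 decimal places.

0.57

Σ p₁ᵢp₂ᵢ = 0.0028 + 0.0040 + 0.0078 + 0.0004 + 0.0430 + 0.0153 + 0.0108 + 0.0006 + 0.0240 = 0.1087
Σp_1ᵢ² = 0.14² + 0.20² + 0.13² + 0.02² + 0.10² + 0.17² + 0.06² + 0.03² + 0.15² = 0.0196 + 0.0400 + 0.0169 + 0.0004 + 0.0100 + 0.0289 + 0.0036 + 0.0009 + 0.0225 = 0.1428
Σp_2ᵢ² = 0.02² + 0.02² + 0.06² + 0.02² + 0.43² + 0.09² + 0.18² + 0.02² + 0.16² = 0.0004 + 0.0004 + 0.0036 + 0.0004 + 0.1849 + 0.0081 + 0.0324 + 0.0004 + 0.0256 = 0.2562
O = 0.1087 / √(0.1428 × 0.2562) = 0.1087 / 0.19127 = 0.5683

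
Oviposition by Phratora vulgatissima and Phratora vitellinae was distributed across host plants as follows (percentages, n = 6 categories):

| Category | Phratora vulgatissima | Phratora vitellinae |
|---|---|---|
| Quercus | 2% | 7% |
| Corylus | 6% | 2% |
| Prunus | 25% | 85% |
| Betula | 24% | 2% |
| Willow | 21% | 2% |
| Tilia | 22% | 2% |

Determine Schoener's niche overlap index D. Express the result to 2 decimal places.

Convert percentages to proportions (divide by 100).
Σ|p₁ᵢ − p₂ᵢ| = 0.05 + 0.04 + 0.60 + 0.22 + 0.19 + 0.20 = 1.30
D = 1 − ½ × 1.30 = 1 − 0.650 = 0.3500

0.35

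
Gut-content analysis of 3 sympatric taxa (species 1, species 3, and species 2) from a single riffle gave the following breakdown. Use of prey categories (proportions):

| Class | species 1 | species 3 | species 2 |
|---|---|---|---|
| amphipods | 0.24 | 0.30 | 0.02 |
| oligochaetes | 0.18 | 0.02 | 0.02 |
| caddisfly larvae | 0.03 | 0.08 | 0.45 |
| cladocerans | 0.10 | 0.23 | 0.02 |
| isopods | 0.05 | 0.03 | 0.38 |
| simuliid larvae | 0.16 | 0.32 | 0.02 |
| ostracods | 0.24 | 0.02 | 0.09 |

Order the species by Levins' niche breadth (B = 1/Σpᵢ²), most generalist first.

Σp_1ᵢ² = 0.24² + 0.18² + 0.03² + 0.10² + 0.05² + 0.16² + 0.24² = 0.0576 + 0.0324 + 0.0009 + 0.0100 + 0.0025 + 0.0256 + 0.0576 = 0.1866
B_1 = 1 / 0.1866 = 5.3591
Σp_3ᵢ² = 0.30² + 0.02² + 0.08² + 0.23² + 0.03² + 0.32² + 0.02² = 0.0900 + 0.0004 + 0.0064 + 0.0529 + 0.0009 + 0.1024 + 0.0004 = 0.2534
B_3 = 1 / 0.2534 = 3.9463
Σp_2ᵢ² = 0.02² + 0.02² + 0.45² + 0.02² + 0.38² + 0.02² + 0.09² = 0.0004 + 0.0004 + 0.2025 + 0.0004 + 0.1444 + 0.0004 + 0.0081 = 0.3566
B_2 = 1 / 0.3566 = 2.8043
Ranking by B (broadest → narrowest): species 1 (5.36) > species 3 (3.95) > species 2 (2.80)

species 1 > species 3 > species 2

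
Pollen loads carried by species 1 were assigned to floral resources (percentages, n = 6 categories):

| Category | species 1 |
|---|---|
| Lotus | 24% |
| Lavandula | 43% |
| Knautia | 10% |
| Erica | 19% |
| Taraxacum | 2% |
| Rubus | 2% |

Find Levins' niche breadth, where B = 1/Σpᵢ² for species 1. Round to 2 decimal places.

Convert percentages to proportions (divide by 100).
Σpᵢ² = 0.24² + 0.43² + 0.10² + 0.19² + 0.02² + 0.02² = 0.0576 + 0.1849 + 0.0100 + 0.0361 + 0.0004 + 0.0004 = 0.2894
B = 1 / 0.2894 = 3.4554

3.46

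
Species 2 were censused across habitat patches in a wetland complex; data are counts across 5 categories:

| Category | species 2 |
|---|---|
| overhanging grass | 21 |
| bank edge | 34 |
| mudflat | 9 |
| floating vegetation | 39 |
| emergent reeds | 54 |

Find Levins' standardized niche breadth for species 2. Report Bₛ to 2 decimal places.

Proportions for species 2 (n=157): 21/157=0.1338, 34/157=0.2166, 9/157=0.0573, 39/157=0.2484, 54/157=0.3439
Σpᵢ² = 0.1338² + 0.2166² + 0.0573² + 0.2484² + 0.3439² = 0.017902 + 0.046916 + 0.003283 + 0.061703 + 0.118267 = 0.248071
B = 1 / 0.248071 = 4.0311
Bₛ = (B − 1)/(n − 1) = (4.0311 − 1)/(5 − 1) = 3.0311/4 = 0.7578

0.76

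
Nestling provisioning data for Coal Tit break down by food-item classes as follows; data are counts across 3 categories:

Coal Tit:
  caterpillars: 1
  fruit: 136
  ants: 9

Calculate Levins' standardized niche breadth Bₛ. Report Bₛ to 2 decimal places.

Proportions for Coal Tit (n=146): 1/146=0.0068, 136/146=0.9315, 9/146=0.0616
Σpᵢ² = 0.0068² + 0.9315² + 0.0616² = 0.000046 + 0.867692 + 0.003795 = 0.871533
B = 1 / 0.871533 = 1.1474
Bₛ = (B − 1)/(n − 1) = (1.1474 − 1)/(3 − 1) = 0.1474/2 = 0.0737

0.07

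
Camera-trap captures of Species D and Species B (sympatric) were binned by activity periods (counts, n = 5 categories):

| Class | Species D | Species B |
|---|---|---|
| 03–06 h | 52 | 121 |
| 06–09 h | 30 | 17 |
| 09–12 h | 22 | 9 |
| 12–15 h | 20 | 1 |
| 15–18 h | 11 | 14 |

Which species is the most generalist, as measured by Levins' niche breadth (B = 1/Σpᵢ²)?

Species D

Proportions for Species D (n=135): 52/135=0.3852, 30/135=0.2222, 22/135=0.1630, 20/135=0.1481, 11/135=0.0815
Proportions for Species B (n=162): 121/162=0.7469, 17/162=0.1049, 9/162=0.0556, 1/162=0.0062, 14/162=0.0864
Σp_Dᵢ² = 0.3852² + 0.2222² + 0.1630² + 0.1481² + 0.0815² = 0.148379 + 0.049373 + 0.026569 + 0.021934 + 0.006642 = 0.252897
B_D = 1 / 0.252897 = 3.9542
Σp_Bᵢ² = 0.7469² + 0.1049² + 0.0556² + 0.0062² + 0.0864² = 0.557860 + 0.011004 + 0.003091 + 0.000038 + 0.007465 = 0.579458
B_B = 1 / 0.579458 = 1.7258
Highest B → broadest niche (most generalist): Species D (B = 3.95).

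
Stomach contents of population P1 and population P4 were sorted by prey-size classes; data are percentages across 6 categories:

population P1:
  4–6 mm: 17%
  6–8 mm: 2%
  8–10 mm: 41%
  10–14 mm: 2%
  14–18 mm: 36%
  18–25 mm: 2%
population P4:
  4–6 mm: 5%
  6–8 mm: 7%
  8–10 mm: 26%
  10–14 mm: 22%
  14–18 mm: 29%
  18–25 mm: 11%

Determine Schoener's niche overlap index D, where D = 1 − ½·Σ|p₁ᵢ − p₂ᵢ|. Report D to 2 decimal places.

Convert percentages to proportions (divide by 100).
Σ|p₁ᵢ − p₂ᵢ| = 0.12 + 0.05 + 0.15 + 0.20 + 0.07 + 0.09 = 0.68
D = 1 − ½ × 0.68 = 1 − 0.340 = 0.6600

0.66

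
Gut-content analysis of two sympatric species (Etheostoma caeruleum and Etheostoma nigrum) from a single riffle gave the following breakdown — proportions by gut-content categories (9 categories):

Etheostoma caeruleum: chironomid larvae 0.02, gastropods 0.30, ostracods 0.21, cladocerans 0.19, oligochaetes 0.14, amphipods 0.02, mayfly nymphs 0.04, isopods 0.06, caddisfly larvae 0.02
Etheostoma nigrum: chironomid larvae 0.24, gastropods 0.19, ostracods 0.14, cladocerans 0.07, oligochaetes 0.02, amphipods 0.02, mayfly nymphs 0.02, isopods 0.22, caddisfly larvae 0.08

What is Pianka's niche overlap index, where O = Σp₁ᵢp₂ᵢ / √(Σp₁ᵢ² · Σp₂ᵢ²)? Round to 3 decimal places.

0.667

Σ p₁ᵢp₂ᵢ = 0.0048 + 0.0570 + 0.0294 + 0.0133 + 0.0028 + 0.0004 + 0.0008 + 0.0132 + 0.0016 = 0.1233
Σp_1ᵢ² = 0.02² + 0.30² + 0.21² + 0.19² + 0.14² + 0.02² + 0.04² + 0.06² + 0.02² = 0.0004 + 0.0900 + 0.0441 + 0.0361 + 0.0196 + 0.0004 + 0.0016 + 0.0036 + 0.0004 = 0.1962
Σp_2ᵢ² = 0.24² + 0.19² + 0.14² + 0.07² + 0.02² + 0.02² + 0.02² + 0.22² + 0.08² = 0.0576 + 0.0361 + 0.0196 + 0.0049 + 0.0004 + 0.0004 + 0.0004 + 0.0484 + 0.0064 = 0.1742
O = 0.1233 / √(0.1962 × 0.1742) = 0.1233 / 0.184873 = 0.66694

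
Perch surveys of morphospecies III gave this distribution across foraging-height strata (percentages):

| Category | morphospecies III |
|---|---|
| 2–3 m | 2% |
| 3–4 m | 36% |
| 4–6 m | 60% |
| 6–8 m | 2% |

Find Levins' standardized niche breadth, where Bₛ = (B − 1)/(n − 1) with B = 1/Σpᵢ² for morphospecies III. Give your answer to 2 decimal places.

0.35

Convert percentages to proportions (divide by 100).
Σpᵢ² = 0.02² + 0.36² + 0.60² + 0.02² = 0.0004 + 0.1296 + 0.3600 + 0.0004 = 0.4904
B = 1 / 0.4904 = 2.0392
Bₛ = (B − 1)/(n − 1) = (2.0392 − 1)/(4 − 1) = 1.0392/3 = 0.3464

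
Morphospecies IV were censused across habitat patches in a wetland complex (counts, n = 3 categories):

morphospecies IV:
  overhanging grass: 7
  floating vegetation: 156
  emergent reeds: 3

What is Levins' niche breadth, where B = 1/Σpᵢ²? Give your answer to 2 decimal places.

1.13

Proportions for morphospecies IV (n=166): 7/166=0.0422, 156/166=0.9398, 3/166=0.0181
Σpᵢ² = 0.0422² + 0.9398² + 0.0181² = 0.001781 + 0.883224 + 0.000328 = 0.885333
B = 1 / 0.885333 = 1.1295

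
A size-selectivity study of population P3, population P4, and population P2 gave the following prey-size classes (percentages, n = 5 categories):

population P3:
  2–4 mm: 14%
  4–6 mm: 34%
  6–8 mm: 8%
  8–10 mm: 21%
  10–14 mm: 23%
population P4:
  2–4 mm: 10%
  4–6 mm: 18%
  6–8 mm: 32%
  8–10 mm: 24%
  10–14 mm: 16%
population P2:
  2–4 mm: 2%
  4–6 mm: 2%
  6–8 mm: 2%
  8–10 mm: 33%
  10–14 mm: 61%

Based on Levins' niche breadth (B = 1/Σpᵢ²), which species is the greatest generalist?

Convert percentages to proportions (divide by 100).
Σp_P3ᵢ² = 0.14² + 0.34² + 0.08² + 0.21² + 0.23² = 0.0196 + 0.1156 + 0.0064 + 0.0441 + 0.0529 = 0.2386
B_P3 = 1 / 0.2386 = 4.1911
Σp_P4ᵢ² = 0.10² + 0.18² + 0.32² + 0.24² + 0.16² = 0.0100 + 0.0324 + 0.1024 + 0.0576 + 0.0256 = 0.2280
B_P4 = 1 / 0.2280 = 4.3860
Σp_P2ᵢ² = 0.02² + 0.02² + 0.02² + 0.33² + 0.61² = 0.0004 + 0.0004 + 0.0004 + 0.1089 + 0.3721 = 0.4822
B_P2 = 1 / 0.4822 = 2.0738
Highest B → broadest niche (most generalist): population P4 (B = 4.39).

population P4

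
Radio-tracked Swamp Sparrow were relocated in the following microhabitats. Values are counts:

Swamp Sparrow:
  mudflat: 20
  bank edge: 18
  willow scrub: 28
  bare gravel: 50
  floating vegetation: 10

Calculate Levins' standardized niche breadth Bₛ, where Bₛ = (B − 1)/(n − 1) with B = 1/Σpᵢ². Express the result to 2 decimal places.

Proportions for Swamp Sparrow (n=126): 20/126=0.1587, 18/126=0.1429, 28/126=0.2222, 50/126=0.3968, 10/126=0.0794
Σpᵢ² = 0.1587² + 0.1429² + 0.2222² + 0.3968² + 0.0794² = 0.025186 + 0.020420 + 0.049373 + 0.157450 + 0.006304 = 0.258733
B = 1 / 0.258733 = 3.8650
Bₛ = (B − 1)/(n − 1) = (3.8650 − 1)/(5 − 1) = 2.8650/4 = 0.7163

0.72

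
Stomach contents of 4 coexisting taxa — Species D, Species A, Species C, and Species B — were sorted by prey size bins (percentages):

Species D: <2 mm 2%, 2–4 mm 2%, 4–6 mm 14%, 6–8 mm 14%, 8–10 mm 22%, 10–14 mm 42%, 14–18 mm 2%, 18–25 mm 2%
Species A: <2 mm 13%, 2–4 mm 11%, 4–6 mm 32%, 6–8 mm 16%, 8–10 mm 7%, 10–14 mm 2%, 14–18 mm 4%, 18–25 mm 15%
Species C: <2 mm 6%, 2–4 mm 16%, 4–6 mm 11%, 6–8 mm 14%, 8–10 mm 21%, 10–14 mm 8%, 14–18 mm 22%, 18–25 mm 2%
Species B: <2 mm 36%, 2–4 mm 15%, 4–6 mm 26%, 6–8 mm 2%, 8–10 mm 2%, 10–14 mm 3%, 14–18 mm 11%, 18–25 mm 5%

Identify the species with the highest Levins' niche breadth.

Convert percentages to proportions (divide by 100).
Σp_Dᵢ² = 0.02² + 0.02² + 0.14² + 0.14² + 0.22² + 0.42² + 0.02² + 0.02² = 0.0004 + 0.0004 + 0.0196 + 0.0196 + 0.0484 + 0.1764 + 0.0004 + 0.0004 = 0.2656
B_D = 1 / 0.2656 = 3.7651
Σp_Aᵢ² = 0.13² + 0.11² + 0.32² + 0.16² + 0.07² + 0.02² + 0.04² + 0.15² = 0.0169 + 0.0121 + 0.1024 + 0.0256 + 0.0049 + 0.0004 + 0.0016 + 0.0225 = 0.1864
B_A = 1 / 0.1864 = 5.3648
Σp_Cᵢ² = 0.06² + 0.16² + 0.11² + 0.14² + 0.21² + 0.08² + 0.22² + 0.02² = 0.0036 + 0.0256 + 0.0121 + 0.0196 + 0.0441 + 0.0064 + 0.0484 + 0.0004 = 0.1602
B_C = 1 / 0.1602 = 6.2422
Σp_Bᵢ² = 0.36² + 0.15² + 0.26² + 0.02² + 0.02² + 0.03² + 0.11² + 0.05² = 0.1296 + 0.0225 + 0.0676 + 0.0004 + 0.0004 + 0.0009 + 0.0121 + 0.0025 = 0.2360
B_B = 1 / 0.2360 = 4.2373
Highest B → broadest niche (most generalist): Species C (B = 6.24).

Species C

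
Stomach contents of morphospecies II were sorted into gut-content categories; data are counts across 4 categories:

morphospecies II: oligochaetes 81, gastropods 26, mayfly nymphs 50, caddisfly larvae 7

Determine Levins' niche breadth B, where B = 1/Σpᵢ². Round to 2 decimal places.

Proportions for morphospecies II (n=164): 81/164=0.4939, 26/164=0.1585, 50/164=0.3049, 7/164=0.0427
Σpᵢ² = 0.4939² + 0.1585² + 0.3049² + 0.0427² = 0.243937 + 0.025122 + 0.092964 + 0.001823 = 0.363846
B = 1 / 0.363846 = 2.7484

2.75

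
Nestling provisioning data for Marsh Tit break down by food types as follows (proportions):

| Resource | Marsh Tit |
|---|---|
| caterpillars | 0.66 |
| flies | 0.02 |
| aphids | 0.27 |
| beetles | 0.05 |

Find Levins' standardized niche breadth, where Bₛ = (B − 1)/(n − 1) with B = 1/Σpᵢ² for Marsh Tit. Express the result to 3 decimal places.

0.318

Σpᵢ² = 0.66² + 0.02² + 0.27² + 0.05² = 0.4356 + 0.0004 + 0.0729 + 0.0025 = 0.5114
B = 1 / 0.5114 = 1.95542
Bₛ = (B − 1)/(n − 1) = (1.95542 − 1)/(4 − 1) = 0.95542/3 = 0.31847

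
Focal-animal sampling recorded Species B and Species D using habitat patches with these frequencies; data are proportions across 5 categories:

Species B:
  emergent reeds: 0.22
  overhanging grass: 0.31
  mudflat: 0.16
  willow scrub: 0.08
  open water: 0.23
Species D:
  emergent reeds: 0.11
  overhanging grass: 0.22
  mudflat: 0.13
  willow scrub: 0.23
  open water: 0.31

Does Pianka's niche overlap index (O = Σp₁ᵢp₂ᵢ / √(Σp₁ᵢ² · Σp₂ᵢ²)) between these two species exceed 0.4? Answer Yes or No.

Σ p₁ᵢp₂ᵢ = 0.0242 + 0.0682 + 0.0208 + 0.0184 + 0.0713 = 0.2029
Σp_1ᵢ² = 0.22² + 0.31² + 0.16² + 0.08² + 0.23² = 0.0484 + 0.0961 + 0.0256 + 0.0064 + 0.0529 = 0.2294
Σp_2ᵢ² = 0.11² + 0.22² + 0.13² + 0.23² + 0.31² = 0.0121 + 0.0484 + 0.0169 + 0.0529 + 0.0961 = 0.2264
O = 0.2029 / √(0.2294 × 0.2264) = 0.2029 / 0.22790 = 0.8903
O = 0.8903 > 0.4 → Yes.

Yes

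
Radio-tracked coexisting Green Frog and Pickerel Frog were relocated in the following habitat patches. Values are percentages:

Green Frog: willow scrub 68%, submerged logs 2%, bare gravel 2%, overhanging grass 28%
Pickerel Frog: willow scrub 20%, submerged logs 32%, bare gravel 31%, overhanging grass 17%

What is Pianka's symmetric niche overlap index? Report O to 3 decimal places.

Convert percentages to proportions (divide by 100).
Σ p₁ᵢp₂ᵢ = 0.1360 + 0.0064 + 0.0062 + 0.0476 = 0.1962
Σp_1ᵢ² = 0.68² + 0.02² + 0.02² + 0.28² = 0.4624 + 0.0004 + 0.0004 + 0.0784 = 0.5416
Σp_2ᵢ² = 0.20² + 0.32² + 0.31² + 0.17² = 0.0400 + 0.1024 + 0.0961 + 0.0289 = 0.2674
O = 0.1962 / √(0.5416 × 0.2674) = 0.1962 / 0.380557 = 0.51556

0.516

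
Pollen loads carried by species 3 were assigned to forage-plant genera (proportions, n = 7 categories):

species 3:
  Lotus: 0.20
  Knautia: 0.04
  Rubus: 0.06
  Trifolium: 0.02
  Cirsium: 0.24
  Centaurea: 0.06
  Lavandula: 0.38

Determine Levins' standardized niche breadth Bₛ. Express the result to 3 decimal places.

0.497

Σpᵢ² = 0.20² + 0.04² + 0.06² + 0.02² + 0.24² + 0.06² + 0.38² = 0.0400 + 0.0016 + 0.0036 + 0.0004 + 0.0576 + 0.0036 + 0.1444 = 0.2512
B = 1 / 0.2512 = 3.98089
Bₛ = (B − 1)/(n − 1) = (3.98089 − 1)/(7 − 1) = 2.98089/6 = 0.49682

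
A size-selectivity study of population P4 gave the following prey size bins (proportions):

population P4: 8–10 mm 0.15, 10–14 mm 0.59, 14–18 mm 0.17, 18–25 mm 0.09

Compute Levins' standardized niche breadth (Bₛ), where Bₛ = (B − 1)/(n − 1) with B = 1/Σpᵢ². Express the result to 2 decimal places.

Σpᵢ² = 0.15² + 0.59² + 0.17² + 0.09² = 0.0225 + 0.3481 + 0.0289 + 0.0081 = 0.4076
B = 1 / 0.4076 = 2.4534
Bₛ = (B − 1)/(n − 1) = (2.4534 − 1)/(4 − 1) = 1.4534/3 = 0.4845

0.48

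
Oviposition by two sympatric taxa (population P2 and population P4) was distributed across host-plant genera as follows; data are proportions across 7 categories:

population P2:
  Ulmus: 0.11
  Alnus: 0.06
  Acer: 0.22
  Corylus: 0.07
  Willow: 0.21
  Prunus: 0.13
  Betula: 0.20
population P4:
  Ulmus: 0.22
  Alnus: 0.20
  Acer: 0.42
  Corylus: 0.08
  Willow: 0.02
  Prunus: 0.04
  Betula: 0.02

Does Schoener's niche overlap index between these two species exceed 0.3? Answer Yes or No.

Σ|p₁ᵢ − p₂ᵢ| = 0.11 + 0.14 + 0.20 + 0.01 + 0.19 + 0.09 + 0.18 = 0.92
D = 1 − ½ × 0.92 = 1 − 0.460 = 0.5400
D = 0.5400 > 0.3 → Yes.

Yes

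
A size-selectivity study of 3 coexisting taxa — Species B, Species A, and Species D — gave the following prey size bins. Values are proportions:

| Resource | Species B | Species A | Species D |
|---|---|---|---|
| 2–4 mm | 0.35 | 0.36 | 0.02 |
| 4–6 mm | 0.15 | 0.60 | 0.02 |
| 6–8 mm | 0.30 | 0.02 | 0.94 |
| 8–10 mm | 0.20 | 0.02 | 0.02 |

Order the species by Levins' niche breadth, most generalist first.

Σp_Bᵢ² = 0.35² + 0.15² + 0.30² + 0.20² = 0.1225 + 0.0225 + 0.0900 + 0.0400 = 0.2750
B_B = 1 / 0.2750 = 3.6364
Σp_Aᵢ² = 0.36² + 0.60² + 0.02² + 0.02² = 0.1296 + 0.3600 + 0.0004 + 0.0004 = 0.4904
B_A = 1 / 0.4904 = 2.0392
Σp_Dᵢ² = 0.02² + 0.02² + 0.94² + 0.02² = 0.0004 + 0.0004 + 0.8836 + 0.0004 = 0.8848
B_D = 1 / 0.8848 = 1.1302
Ranking by B (broadest → narrowest): Species B (3.64) > Species A (2.04) > Species D (1.13)

Species B > Species A > Species D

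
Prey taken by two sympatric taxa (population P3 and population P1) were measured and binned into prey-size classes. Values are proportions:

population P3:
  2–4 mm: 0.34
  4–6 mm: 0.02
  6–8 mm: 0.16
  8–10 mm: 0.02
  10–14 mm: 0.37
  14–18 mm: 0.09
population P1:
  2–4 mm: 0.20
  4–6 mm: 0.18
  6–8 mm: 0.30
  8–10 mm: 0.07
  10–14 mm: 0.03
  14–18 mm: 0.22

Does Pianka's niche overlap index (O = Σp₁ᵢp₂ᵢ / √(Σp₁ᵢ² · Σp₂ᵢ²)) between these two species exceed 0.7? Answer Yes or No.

Σ p₁ᵢp₂ᵢ = 0.0680 + 0.0036 + 0.0480 + 0.0014 + 0.0111 + 0.0198 = 0.1519
Σp_1ᵢ² = 0.34² + 0.02² + 0.16² + 0.02² + 0.37² + 0.09² = 0.1156 + 0.0004 + 0.0256 + 0.0004 + 0.1369 + 0.0081 = 0.2870
Σp_2ᵢ² = 0.20² + 0.18² + 0.30² + 0.07² + 0.03² + 0.22² = 0.0400 + 0.0324 + 0.0900 + 0.0049 + 0.0009 + 0.0484 = 0.2166
O = 0.1519 / √(0.2870 × 0.2166) = 0.1519 / 0.24933 = 0.6092
O = 0.6092 < 0.7 → No.

No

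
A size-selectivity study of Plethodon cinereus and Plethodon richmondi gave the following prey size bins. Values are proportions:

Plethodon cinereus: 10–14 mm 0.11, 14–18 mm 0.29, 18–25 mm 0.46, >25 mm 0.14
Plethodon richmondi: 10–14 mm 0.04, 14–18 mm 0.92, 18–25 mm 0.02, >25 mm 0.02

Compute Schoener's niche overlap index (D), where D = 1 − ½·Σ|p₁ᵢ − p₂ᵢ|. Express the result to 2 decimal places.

Σ|p₁ᵢ − p₂ᵢ| = 0.07 + 0.63 + 0.44 + 0.12 = 1.26
D = 1 − ½ × 1.26 = 1 − 0.630 = 0.3700

0.37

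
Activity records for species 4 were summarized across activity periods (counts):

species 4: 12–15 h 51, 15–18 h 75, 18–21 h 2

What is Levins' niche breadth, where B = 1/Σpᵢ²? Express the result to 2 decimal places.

Proportions for species 4 (n=128): 51/128=0.3984, 75/128=0.5859, 2/128=0.0156
Σpᵢ² = 0.3984² + 0.5859² + 0.0156² = 0.158723 + 0.343279 + 0.000243 = 0.502245
B = 1 / 0.502245 = 1.9911

1.99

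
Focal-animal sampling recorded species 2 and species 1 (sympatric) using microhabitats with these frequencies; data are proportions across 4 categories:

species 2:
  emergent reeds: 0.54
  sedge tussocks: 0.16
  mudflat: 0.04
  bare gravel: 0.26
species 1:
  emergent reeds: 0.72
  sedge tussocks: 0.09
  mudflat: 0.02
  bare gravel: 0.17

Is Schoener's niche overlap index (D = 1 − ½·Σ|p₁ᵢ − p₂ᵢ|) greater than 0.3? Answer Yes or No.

Yes

Σ|p₁ᵢ − p₂ᵢ| = 0.18 + 0.07 + 0.02 + 0.09 = 0.36
D = 1 − ½ × 0.36 = 1 − 0.180 = 0.8200
D = 0.8200 > 0.3 → Yes.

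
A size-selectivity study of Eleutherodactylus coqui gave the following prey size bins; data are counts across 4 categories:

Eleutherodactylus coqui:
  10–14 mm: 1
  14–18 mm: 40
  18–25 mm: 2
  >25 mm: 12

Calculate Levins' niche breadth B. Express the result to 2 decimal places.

Proportions for Eleutherodactylus coqui (n=55): 1/55=0.0182, 40/55=0.7273, 2/55=0.0364, 12/55=0.2182
Σpᵢ² = 0.0182² + 0.7273² + 0.0364² + 0.2182² = 0.000331 + 0.528965 + 0.001325 + 0.047611 = 0.578232
B = 1 / 0.578232 = 1.7294

1.73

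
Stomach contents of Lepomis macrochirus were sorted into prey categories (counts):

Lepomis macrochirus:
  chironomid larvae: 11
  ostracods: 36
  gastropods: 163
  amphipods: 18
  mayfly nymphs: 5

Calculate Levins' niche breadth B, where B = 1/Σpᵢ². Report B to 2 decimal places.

1.92

Proportions for Lepomis macrochirus (n=233): 11/233=0.0472, 36/233=0.1545, 163/233=0.6996, 18/233=0.0773, 5/233=0.0215
Σpᵢ² = 0.0472² + 0.1545² + 0.6996² + 0.0773² + 0.0215² = 0.002228 + 0.023870 + 0.489440 + 0.005975 + 0.000462 = 0.521975
B = 1 / 0.521975 = 1.9158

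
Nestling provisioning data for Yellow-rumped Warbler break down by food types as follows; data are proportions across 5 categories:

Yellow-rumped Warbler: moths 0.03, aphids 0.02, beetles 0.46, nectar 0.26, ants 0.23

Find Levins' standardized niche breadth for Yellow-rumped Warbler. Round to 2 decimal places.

0.50

Σpᵢ² = 0.03² + 0.02² + 0.46² + 0.26² + 0.23² = 0.0009 + 0.0004 + 0.2116 + 0.0676 + 0.0529 = 0.3334
B = 1 / 0.3334 = 2.9994
Bₛ = (B − 1)/(n − 1) = (2.9994 − 1)/(5 − 1) = 1.9994/4 = 0.4999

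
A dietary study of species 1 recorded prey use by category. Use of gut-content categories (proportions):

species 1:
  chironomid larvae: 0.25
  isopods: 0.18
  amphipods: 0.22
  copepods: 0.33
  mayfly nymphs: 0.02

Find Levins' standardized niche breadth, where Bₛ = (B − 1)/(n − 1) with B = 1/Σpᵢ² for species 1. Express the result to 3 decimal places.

Σpᵢ² = 0.25² + 0.18² + 0.22² + 0.33² + 0.02² = 0.0625 + 0.0324 + 0.0484 + 0.1089 + 0.0004 = 0.2526
B = 1 / 0.2526 = 3.95883
Bₛ = (B − 1)/(n − 1) = (3.95883 − 1)/(5 − 1) = 2.95883/4 = 0.73971

0.740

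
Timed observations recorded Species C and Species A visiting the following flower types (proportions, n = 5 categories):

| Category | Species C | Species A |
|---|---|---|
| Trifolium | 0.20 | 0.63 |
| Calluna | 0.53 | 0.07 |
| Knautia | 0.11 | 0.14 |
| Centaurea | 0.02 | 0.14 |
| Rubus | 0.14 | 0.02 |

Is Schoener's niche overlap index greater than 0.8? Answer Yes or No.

Σ|p₁ᵢ − p₂ᵢ| = 0.43 + 0.46 + 0.03 + 0.12 + 0.12 = 1.16
D = 1 − ½ × 1.16 = 1 − 0.580 = 0.4200
D = 0.4200 < 0.8 → No.

No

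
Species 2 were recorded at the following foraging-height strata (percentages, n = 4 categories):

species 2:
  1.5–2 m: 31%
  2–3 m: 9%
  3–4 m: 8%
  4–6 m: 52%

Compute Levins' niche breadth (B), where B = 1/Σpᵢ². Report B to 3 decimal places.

2.625

Convert percentages to proportions (divide by 100).
Σpᵢ² = 0.31² + 0.09² + 0.08² + 0.52² = 0.0961 + 0.0081 + 0.0064 + 0.2704 = 0.3810
B = 1 / 0.3810 = 2.62467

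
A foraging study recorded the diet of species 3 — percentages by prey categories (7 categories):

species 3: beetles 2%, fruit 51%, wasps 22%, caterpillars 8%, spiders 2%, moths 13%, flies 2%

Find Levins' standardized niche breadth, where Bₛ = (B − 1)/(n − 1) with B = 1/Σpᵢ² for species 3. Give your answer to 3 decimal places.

Convert percentages to proportions (divide by 100).
Σpᵢ² = 0.02² + 0.51² + 0.22² + 0.08² + 0.02² + 0.13² + 0.02² = 0.0004 + 0.2601 + 0.0484 + 0.0064 + 0.0004 + 0.0169 + 0.0004 = 0.3330
B = 1 / 0.3330 = 3.00300
Bₛ = (B − 1)/(n − 1) = (3.00300 − 1)/(7 − 1) = 2.00300/6 = 0.33383

0.334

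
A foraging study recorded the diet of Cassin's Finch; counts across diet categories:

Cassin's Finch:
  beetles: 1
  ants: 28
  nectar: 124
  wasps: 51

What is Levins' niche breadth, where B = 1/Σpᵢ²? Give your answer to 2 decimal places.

Proportions for Cassin's Finch (n=204): 1/204=0.0049, 28/204=0.1373, 124/204=0.6078, 51/204=0.2500
Σpᵢ² = 0.0049² + 0.1373² + 0.6078² + 0.2500² = 0.000024 + 0.018851 + 0.369421 + 0.062500 = 0.450796
B = 1 / 0.450796 = 2.2183

2.22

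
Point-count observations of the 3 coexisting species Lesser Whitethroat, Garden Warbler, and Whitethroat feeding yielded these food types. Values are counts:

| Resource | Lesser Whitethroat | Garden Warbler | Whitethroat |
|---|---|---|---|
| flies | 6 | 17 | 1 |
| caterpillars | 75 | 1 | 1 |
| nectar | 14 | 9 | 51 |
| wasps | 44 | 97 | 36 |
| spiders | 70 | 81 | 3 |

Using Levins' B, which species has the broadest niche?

Proportions for Lesser Whitethroat (n=209): 6/209=0.0287, 75/209=0.3589, 14/209=0.0670, 44/209=0.2105, 70/209=0.3349
Proportions for Garden Warbler (n=205): 17/205=0.0829, 1/205=0.0049, 9/205=0.0439, 97/205=0.4732, 81/205=0.3951
Proportions for Whitethroat (n=92): 1/92=0.0109, 1/92=0.0109, 51/92=0.5543, 36/92=0.3913, 3/92=0.0326
Σp_Lessᵢ² = 0.0287² + 0.3589² + 0.0670² + 0.2105² + 0.3349² = 0.000824 + 0.128809 + 0.004489 + 0.044310 + 0.112158 = 0.290590
B_Less = 1 / 0.290590 = 3.4413
Σp_Gardᵢ² = 0.0829² + 0.0049² + 0.0439² + 0.4732² + 0.3951² = 0.006872 + 0.000024 + 0.001927 + 0.223918 + 0.156104 = 0.388845
B_Gard = 1 / 0.388845 = 2.5717
Σp_Whitᵢ² = 0.0109² + 0.0109² + 0.5543² + 0.3913² + 0.0326² = 0.000119 + 0.000119 + 0.307248 + 0.153116 + 0.001063 = 0.461665
B_Whit = 1 / 0.461665 = 2.1661
Highest B → broadest niche (most generalist): Lesser Whitethroat (B = 3.44).

Lesser Whitethroat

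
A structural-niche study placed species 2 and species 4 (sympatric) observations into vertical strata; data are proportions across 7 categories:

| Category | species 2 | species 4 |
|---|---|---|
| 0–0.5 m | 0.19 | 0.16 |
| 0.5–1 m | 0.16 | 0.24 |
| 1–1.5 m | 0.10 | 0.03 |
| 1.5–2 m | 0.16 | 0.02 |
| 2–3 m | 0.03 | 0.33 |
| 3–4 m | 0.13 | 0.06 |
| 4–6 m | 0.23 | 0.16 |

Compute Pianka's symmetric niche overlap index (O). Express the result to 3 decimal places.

0.670

Σ p₁ᵢp₂ᵢ = 0.0304 + 0.0384 + 0.0030 + 0.0032 + 0.0099 + 0.0078 + 0.0368 = 0.1295
Σp_1ᵢ² = 0.19² + 0.16² + 0.10² + 0.16² + 0.03² + 0.13² + 0.23² = 0.0361 + 0.0256 + 0.0100 + 0.0256 + 0.0009 + 0.0169 + 0.0529 = 0.1680
Σp_2ᵢ² = 0.16² + 0.24² + 0.03² + 0.02² + 0.33² + 0.06² + 0.16² = 0.0256 + 0.0576 + 0.0009 + 0.0004 + 0.1089 + 0.0036 + 0.0256 = 0.2226
O = 0.1295 / √(0.1680 × 0.2226) = 0.1295 / 0.193383 = 0.66966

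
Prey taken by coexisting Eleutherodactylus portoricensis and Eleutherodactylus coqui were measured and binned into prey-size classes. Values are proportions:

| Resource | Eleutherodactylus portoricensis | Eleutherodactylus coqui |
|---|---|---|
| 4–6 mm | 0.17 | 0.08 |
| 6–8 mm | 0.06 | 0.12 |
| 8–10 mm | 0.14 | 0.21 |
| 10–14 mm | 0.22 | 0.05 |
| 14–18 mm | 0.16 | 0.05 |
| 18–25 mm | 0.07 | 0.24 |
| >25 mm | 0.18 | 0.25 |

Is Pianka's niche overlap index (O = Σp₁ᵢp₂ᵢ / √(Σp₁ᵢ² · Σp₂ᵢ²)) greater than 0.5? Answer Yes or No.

Yes

Σ p₁ᵢp₂ᵢ = 0.0136 + 0.0072 + 0.0294 + 0.0110 + 0.0080 + 0.0168 + 0.0450 = 0.1310
Σp_1ᵢ² = 0.17² + 0.06² + 0.14² + 0.22² + 0.16² + 0.07² + 0.18² = 0.0289 + 0.0036 + 0.0196 + 0.0484 + 0.0256 + 0.0049 + 0.0324 = 0.1634
Σp_2ᵢ² = 0.08² + 0.12² + 0.21² + 0.05² + 0.05² + 0.24² + 0.25² = 0.0064 + 0.0144 + 0.0441 + 0.0025 + 0.0025 + 0.0576 + 0.0625 = 0.1900
O = 0.1310 / √(0.1634 × 0.1900) = 0.1310 / 0.17620 = 0.7435
O = 0.7435 > 0.5 → Yes.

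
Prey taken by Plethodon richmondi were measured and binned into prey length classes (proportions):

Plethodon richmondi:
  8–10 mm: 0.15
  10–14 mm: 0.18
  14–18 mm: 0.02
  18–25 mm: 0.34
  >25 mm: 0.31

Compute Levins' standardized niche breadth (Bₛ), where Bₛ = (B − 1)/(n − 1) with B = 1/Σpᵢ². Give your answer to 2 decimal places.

0.69

Σpᵢ² = 0.15² + 0.18² + 0.02² + 0.34² + 0.31² = 0.0225 + 0.0324 + 0.0004 + 0.1156 + 0.0961 = 0.2670
B = 1 / 0.2670 = 3.7453
Bₛ = (B − 1)/(n − 1) = (3.7453 − 1)/(5 − 1) = 2.7453/4 = 0.6863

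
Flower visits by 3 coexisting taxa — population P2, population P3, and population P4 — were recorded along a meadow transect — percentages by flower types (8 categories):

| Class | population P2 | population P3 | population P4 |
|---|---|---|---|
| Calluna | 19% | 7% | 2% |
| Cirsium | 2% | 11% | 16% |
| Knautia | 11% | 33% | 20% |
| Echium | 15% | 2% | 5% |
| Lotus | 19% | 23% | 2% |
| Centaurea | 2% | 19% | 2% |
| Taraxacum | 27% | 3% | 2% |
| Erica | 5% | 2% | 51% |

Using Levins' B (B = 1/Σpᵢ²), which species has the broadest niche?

Convert percentages to proportions (divide by 100).
Σp_P2ᵢ² = 0.19² + 0.02² + 0.11² + 0.15² + 0.19² + 0.02² + 0.27² + 0.05² = 0.0361 + 0.0004 + 0.0121 + 0.0225 + 0.0361 + 0.0004 + 0.0729 + 0.0025 = 0.1830
B_P2 = 1 / 0.1830 = 5.4645
Σp_P3ᵢ² = 0.07² + 0.11² + 0.33² + 0.02² + 0.23² + 0.19² + 0.03² + 0.02² = 0.0049 + 0.0121 + 0.1089 + 0.0004 + 0.0529 + 0.0361 + 0.0009 + 0.0004 = 0.2166
B_P3 = 1 / 0.2166 = 4.6168
Σp_P4ᵢ² = 0.02² + 0.16² + 0.20² + 0.05² + 0.02² + 0.02² + 0.02² + 0.51² = 0.0004 + 0.0256 + 0.0400 + 0.0025 + 0.0004 + 0.0004 + 0.0004 + 0.2601 = 0.3298
B_P4 = 1 / 0.3298 = 3.0321
Highest B → broadest niche (most generalist): population P2 (B = 5.46).

population P2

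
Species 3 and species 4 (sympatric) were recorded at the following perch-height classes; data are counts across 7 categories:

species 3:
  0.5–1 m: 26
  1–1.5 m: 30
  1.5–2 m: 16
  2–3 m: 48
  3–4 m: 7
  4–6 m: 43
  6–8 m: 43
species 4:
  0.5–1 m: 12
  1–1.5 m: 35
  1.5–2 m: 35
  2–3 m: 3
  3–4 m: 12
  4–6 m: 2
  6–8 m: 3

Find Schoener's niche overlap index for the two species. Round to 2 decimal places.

0.44

Proportions for species 3 (n=213): 26/213=0.1221, 30/213=0.1408, 16/213=0.0751, 48/213=0.2254, 7/213=0.0329, 43/213=0.2019, 43/213=0.2019
Proportions for species 4 (n=102): 12/102=0.1176, 35/102=0.3431, 35/102=0.3431, 3/102=0.0294, 12/102=0.1176, 2/102=0.0196, 3/102=0.0294
Σ|p₁ᵢ − p₂ᵢ| = 0.0045 + 0.2023 + 0.2680 + 0.1960 + 0.0847 + 0.1823 + 0.1725 = 1.1103
D = 1 − ½ × 1.1103 = 1 − 0.55515 = 0.44485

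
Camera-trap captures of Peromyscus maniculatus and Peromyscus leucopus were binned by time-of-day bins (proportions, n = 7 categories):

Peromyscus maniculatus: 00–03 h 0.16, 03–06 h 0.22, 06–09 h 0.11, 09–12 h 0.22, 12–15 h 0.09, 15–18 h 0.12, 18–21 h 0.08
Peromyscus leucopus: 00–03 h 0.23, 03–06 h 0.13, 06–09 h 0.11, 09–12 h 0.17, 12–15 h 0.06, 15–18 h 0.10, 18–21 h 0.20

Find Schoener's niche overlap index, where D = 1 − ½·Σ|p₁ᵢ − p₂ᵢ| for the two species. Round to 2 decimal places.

Σ|p₁ᵢ − p₂ᵢ| = 0.07 + 0.09 + 0.00 + 0.05 + 0.03 + 0.02 + 0.12 = 0.38
D = 1 − ½ × 0.38 = 1 − 0.190 = 0.8100

0.81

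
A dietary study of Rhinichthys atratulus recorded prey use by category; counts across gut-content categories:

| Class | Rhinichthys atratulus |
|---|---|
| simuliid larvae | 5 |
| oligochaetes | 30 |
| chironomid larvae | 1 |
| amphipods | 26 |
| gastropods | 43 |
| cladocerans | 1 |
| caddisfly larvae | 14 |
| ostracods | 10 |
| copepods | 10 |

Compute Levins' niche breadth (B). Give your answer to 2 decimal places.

5.09

Proportions for Rhinichthys atratulus (n=140): 5/140=0.0357, 30/140=0.2143, 1/140=0.0071, 26/140=0.1857, 43/140=0.3071, 1/140=0.0071, 14/140=0.1000, 10/140=0.0714, 10/140=0.0714
Σpᵢ² = 0.0357² + 0.2143² + 0.0071² + 0.1857² + 0.3071² + 0.0071² + 0.1000² + 0.0714² + 0.0714² = 0.001274 + 0.045924 + 0.000050 + 0.034484 + 0.094310 + 0.000050 + 0.010000 + 0.005098 + 0.005098 = 0.196288
B = 1 / 0.196288 = 5.0946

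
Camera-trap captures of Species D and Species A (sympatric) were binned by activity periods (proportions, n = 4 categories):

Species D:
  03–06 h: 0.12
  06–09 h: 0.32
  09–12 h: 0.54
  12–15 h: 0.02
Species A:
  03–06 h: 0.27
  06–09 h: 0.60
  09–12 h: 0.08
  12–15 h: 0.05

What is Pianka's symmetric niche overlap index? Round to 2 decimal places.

0.63

Σ p₁ᵢp₂ᵢ = 0.0324 + 0.1920 + 0.0432 + 0.0010 = 0.2686
Σp_1ᵢ² = 0.12² + 0.32² + 0.54² + 0.02² = 0.0144 + 0.1024 + 0.2916 + 0.0004 = 0.4088
Σp_2ᵢ² = 0.27² + 0.60² + 0.08² + 0.05² = 0.0729 + 0.3600 + 0.0064 + 0.0025 = 0.4418
O = 0.2686 / √(0.4088 × 0.4418) = 0.2686 / 0.42498 = 0.6320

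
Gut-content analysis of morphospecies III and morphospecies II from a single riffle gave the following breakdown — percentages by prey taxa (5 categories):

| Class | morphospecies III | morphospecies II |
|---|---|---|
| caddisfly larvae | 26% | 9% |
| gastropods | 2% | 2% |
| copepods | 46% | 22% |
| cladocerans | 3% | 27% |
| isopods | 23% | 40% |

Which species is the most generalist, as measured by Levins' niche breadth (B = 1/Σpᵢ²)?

Convert percentages to proportions (divide by 100).
Σp_IIIᵢ² = 0.26² + 0.02² + 0.46² + 0.03² + 0.23² = 0.0676 + 0.0004 + 0.2116 + 0.0009 + 0.0529 = 0.3334
B_III = 1 / 0.3334 = 2.9994
Σp_IIᵢ² = 0.09² + 0.02² + 0.22² + 0.27² + 0.40² = 0.0081 + 0.0004 + 0.0484 + 0.0729 + 0.1600 = 0.2898
B_II = 1 / 0.2898 = 3.4507
Highest B → broadest niche (most generalist): morphospecies II (B = 3.45).

morphospecies II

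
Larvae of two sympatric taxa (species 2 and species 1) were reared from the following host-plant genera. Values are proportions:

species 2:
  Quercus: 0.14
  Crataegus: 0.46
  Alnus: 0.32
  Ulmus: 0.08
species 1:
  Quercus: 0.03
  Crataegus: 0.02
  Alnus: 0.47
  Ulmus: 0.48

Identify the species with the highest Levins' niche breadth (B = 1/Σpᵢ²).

species 2

Σp_2ᵢ² = 0.14² + 0.46² + 0.32² + 0.08² = 0.0196 + 0.2116 + 0.1024 + 0.0064 = 0.3400
B_2 = 1 / 0.3400 = 2.9412
Σp_1ᵢ² = 0.03² + 0.02² + 0.47² + 0.48² = 0.0009 + 0.0004 + 0.2209 + 0.2304 = 0.4526
B_1 = 1 / 0.4526 = 2.2095
Highest B → broadest niche (most generalist): species 2 (B = 2.94).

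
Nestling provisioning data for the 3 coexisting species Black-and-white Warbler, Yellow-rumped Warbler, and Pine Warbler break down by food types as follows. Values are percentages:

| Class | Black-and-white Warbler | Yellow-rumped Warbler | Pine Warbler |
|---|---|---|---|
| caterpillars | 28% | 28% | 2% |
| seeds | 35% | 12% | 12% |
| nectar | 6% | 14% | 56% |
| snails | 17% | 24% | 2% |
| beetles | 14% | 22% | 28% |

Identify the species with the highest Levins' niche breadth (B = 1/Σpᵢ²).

Convert percentages to proportions (divide by 100).
Σp_Blacᵢ² = 0.28² + 0.35² + 0.06² + 0.17² + 0.14² = 0.0784 + 0.1225 + 0.0036 + 0.0289 + 0.0196 = 0.2530
B_Blac = 1 / 0.2530 = 3.9526
Σp_Yellᵢ² = 0.28² + 0.12² + 0.14² + 0.24² + 0.22² = 0.0784 + 0.0144 + 0.0196 + 0.0576 + 0.0484 = 0.2184
B_Yell = 1 / 0.2184 = 4.5788
Σp_Pineᵢ² = 0.02² + 0.12² + 0.56² + 0.02² + 0.28² = 0.0004 + 0.0144 + 0.3136 + 0.0004 + 0.0784 = 0.4072
B_Pine = 1 / 0.4072 = 2.4558
Highest B → broadest niche (most generalist): Yellow-rumped Warbler (B = 4.58).

Yellow-rumped Warbler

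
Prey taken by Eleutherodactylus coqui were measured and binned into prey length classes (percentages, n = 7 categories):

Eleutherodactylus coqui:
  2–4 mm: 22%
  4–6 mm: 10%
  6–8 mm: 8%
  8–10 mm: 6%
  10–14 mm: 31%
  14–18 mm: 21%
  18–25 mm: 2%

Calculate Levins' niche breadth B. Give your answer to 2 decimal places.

4.78

Convert percentages to proportions (divide by 100).
Σpᵢ² = 0.22² + 0.10² + 0.08² + 0.06² + 0.31² + 0.21² + 0.02² = 0.0484 + 0.0100 + 0.0064 + 0.0036 + 0.0961 + 0.0441 + 0.0004 = 0.2090
B = 1 / 0.2090 = 4.7847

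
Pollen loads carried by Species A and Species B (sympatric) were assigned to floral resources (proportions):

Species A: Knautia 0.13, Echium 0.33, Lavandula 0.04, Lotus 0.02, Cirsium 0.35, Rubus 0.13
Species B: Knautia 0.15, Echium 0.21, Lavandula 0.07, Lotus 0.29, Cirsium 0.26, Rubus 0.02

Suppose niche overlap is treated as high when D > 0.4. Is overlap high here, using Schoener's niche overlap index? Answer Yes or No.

Yes

Σ|p₁ᵢ − p₂ᵢ| = 0.02 + 0.12 + 0.03 + 0.27 + 0.09 + 0.11 = 0.64
D = 1 − ½ × 0.64 = 1 − 0.320 = 0.6800
D = 0.6800 > 0.4 → Yes.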